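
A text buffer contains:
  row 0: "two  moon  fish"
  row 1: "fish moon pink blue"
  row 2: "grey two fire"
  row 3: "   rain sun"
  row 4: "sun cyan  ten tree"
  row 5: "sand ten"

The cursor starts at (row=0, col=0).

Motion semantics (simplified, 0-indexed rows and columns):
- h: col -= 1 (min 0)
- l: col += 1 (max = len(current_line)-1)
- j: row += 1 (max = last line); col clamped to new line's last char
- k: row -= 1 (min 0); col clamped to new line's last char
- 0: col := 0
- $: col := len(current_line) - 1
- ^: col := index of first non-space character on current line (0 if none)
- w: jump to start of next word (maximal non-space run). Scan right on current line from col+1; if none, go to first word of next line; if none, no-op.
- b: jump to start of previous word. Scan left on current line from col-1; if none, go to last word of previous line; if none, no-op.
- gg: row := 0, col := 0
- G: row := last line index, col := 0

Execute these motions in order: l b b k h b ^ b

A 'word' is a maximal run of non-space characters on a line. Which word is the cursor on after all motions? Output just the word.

After 1 (l): row=0 col=1 char='w'
After 2 (b): row=0 col=0 char='t'
After 3 (b): row=0 col=0 char='t'
After 4 (k): row=0 col=0 char='t'
After 5 (h): row=0 col=0 char='t'
After 6 (b): row=0 col=0 char='t'
After 7 (^): row=0 col=0 char='t'
After 8 (b): row=0 col=0 char='t'

Answer: two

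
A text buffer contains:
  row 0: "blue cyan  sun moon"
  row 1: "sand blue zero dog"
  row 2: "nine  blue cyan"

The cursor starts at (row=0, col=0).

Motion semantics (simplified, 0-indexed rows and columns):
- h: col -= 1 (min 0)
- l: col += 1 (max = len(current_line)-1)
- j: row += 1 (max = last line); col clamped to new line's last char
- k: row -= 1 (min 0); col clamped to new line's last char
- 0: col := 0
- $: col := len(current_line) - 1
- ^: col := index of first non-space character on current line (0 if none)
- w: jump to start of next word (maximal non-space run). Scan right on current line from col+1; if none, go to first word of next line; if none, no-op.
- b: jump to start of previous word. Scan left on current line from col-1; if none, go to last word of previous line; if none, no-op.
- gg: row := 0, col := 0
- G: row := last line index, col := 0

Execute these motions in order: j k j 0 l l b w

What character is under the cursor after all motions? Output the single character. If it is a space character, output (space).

Answer: b

Derivation:
After 1 (j): row=1 col=0 char='s'
After 2 (k): row=0 col=0 char='b'
After 3 (j): row=1 col=0 char='s'
After 4 (0): row=1 col=0 char='s'
After 5 (l): row=1 col=1 char='a'
After 6 (l): row=1 col=2 char='n'
After 7 (b): row=1 col=0 char='s'
After 8 (w): row=1 col=5 char='b'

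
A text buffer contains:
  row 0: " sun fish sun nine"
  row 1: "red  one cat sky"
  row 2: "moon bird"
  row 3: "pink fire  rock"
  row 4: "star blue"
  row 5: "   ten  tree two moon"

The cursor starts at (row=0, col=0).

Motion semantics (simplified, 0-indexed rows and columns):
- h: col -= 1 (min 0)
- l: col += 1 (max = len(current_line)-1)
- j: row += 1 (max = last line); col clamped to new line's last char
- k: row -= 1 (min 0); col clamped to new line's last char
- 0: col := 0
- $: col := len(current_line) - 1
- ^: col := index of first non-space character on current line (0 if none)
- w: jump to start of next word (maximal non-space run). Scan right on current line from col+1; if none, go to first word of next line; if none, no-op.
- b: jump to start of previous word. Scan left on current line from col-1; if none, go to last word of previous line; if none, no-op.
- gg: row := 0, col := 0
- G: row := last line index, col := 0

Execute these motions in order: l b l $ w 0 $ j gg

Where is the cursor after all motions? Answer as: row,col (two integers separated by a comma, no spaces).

After 1 (l): row=0 col=1 char='s'
After 2 (b): row=0 col=1 char='s'
After 3 (l): row=0 col=2 char='u'
After 4 ($): row=0 col=17 char='e'
After 5 (w): row=1 col=0 char='r'
After 6 (0): row=1 col=0 char='r'
After 7 ($): row=1 col=15 char='y'
After 8 (j): row=2 col=8 char='d'
After 9 (gg): row=0 col=0 char='_'

Answer: 0,0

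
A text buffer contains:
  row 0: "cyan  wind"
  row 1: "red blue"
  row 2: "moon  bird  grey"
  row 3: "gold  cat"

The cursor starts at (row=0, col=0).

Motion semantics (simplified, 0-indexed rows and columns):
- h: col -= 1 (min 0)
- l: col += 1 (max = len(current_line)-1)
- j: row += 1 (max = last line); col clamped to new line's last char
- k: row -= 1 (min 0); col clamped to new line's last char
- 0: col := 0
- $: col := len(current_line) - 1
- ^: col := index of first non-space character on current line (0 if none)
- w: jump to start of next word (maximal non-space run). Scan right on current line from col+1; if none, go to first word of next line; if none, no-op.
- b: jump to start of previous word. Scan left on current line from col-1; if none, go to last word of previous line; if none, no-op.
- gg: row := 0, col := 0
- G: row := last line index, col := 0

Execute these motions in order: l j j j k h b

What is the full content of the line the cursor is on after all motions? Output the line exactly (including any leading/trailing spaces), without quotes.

Answer: red blue

Derivation:
After 1 (l): row=0 col=1 char='y'
After 2 (j): row=1 col=1 char='e'
After 3 (j): row=2 col=1 char='o'
After 4 (j): row=3 col=1 char='o'
After 5 (k): row=2 col=1 char='o'
After 6 (h): row=2 col=0 char='m'
After 7 (b): row=1 col=4 char='b'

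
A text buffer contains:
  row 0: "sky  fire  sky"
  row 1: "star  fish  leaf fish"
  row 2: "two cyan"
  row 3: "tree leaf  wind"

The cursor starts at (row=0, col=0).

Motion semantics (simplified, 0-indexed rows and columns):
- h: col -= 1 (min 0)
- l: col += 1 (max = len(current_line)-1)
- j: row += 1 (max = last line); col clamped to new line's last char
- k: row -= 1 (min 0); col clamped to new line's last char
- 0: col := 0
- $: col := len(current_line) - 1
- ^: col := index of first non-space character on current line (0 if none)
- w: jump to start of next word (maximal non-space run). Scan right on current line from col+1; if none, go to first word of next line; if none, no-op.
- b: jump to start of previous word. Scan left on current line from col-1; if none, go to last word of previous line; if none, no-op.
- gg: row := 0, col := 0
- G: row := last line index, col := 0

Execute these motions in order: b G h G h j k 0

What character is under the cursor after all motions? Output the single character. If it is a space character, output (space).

Answer: t

Derivation:
After 1 (b): row=0 col=0 char='s'
After 2 (G): row=3 col=0 char='t'
After 3 (h): row=3 col=0 char='t'
After 4 (G): row=3 col=0 char='t'
After 5 (h): row=3 col=0 char='t'
After 6 (j): row=3 col=0 char='t'
After 7 (k): row=2 col=0 char='t'
After 8 (0): row=2 col=0 char='t'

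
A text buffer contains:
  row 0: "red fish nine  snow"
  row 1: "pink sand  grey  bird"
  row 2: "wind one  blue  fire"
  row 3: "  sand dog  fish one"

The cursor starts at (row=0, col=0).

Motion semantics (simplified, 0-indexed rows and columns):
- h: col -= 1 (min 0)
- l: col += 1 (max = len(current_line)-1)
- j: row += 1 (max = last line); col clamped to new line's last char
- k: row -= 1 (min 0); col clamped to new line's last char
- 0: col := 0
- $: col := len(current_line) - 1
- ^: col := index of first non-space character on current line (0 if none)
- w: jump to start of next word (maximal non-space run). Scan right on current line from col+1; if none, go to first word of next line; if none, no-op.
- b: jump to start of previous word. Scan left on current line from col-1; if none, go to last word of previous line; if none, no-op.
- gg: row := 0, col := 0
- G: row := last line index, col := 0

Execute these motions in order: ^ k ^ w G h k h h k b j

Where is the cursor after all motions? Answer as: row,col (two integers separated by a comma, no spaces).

Answer: 1,15

Derivation:
After 1 (^): row=0 col=0 char='r'
After 2 (k): row=0 col=0 char='r'
After 3 (^): row=0 col=0 char='r'
After 4 (w): row=0 col=4 char='f'
After 5 (G): row=3 col=0 char='_'
After 6 (h): row=3 col=0 char='_'
After 7 (k): row=2 col=0 char='w'
After 8 (h): row=2 col=0 char='w'
After 9 (h): row=2 col=0 char='w'
After 10 (k): row=1 col=0 char='p'
After 11 (b): row=0 col=15 char='s'
After 12 (j): row=1 col=15 char='_'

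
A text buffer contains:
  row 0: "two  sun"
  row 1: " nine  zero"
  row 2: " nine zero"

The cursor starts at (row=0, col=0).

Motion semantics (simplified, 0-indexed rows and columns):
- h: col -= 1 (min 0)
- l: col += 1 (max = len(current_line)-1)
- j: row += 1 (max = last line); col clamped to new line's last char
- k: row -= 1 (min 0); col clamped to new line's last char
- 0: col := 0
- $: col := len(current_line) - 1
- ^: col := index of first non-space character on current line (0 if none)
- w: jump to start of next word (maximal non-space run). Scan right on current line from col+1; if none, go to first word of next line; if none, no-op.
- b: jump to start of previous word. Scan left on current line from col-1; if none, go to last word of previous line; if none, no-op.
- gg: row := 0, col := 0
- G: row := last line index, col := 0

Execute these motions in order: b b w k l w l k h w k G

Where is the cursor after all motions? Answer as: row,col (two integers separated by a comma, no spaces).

After 1 (b): row=0 col=0 char='t'
After 2 (b): row=0 col=0 char='t'
After 3 (w): row=0 col=5 char='s'
After 4 (k): row=0 col=5 char='s'
After 5 (l): row=0 col=6 char='u'
After 6 (w): row=1 col=1 char='n'
After 7 (l): row=1 col=2 char='i'
After 8 (k): row=0 col=2 char='o'
After 9 (h): row=0 col=1 char='w'
After 10 (w): row=0 col=5 char='s'
After 11 (k): row=0 col=5 char='s'
After 12 (G): row=2 col=0 char='_'

Answer: 2,0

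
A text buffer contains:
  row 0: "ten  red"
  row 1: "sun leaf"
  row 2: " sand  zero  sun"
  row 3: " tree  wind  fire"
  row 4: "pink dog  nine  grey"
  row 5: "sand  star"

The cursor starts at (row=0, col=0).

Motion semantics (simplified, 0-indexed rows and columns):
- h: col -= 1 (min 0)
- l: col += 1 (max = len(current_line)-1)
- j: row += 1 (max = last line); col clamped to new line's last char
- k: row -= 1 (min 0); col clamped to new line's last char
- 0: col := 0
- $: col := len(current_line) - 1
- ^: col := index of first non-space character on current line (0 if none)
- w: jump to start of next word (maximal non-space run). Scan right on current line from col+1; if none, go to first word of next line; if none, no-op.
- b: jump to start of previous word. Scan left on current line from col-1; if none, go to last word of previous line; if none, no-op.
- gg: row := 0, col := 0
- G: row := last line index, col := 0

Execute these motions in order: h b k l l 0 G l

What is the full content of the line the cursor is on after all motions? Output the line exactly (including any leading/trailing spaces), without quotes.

Answer: sand  star

Derivation:
After 1 (h): row=0 col=0 char='t'
After 2 (b): row=0 col=0 char='t'
After 3 (k): row=0 col=0 char='t'
After 4 (l): row=0 col=1 char='e'
After 5 (l): row=0 col=2 char='n'
After 6 (0): row=0 col=0 char='t'
After 7 (G): row=5 col=0 char='s'
After 8 (l): row=5 col=1 char='a'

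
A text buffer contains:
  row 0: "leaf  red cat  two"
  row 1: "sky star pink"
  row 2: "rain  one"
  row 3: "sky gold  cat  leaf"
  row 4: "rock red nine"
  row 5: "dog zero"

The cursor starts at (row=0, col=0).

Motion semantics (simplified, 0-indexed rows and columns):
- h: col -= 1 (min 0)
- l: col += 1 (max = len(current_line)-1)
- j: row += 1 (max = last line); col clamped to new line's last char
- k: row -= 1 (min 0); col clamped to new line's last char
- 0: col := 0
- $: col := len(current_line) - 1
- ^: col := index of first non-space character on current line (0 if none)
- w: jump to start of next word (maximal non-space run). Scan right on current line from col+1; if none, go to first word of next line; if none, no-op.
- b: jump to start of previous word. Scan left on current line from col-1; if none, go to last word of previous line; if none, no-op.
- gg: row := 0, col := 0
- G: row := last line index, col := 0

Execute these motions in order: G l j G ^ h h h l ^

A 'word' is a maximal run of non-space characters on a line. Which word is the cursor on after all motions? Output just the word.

After 1 (G): row=5 col=0 char='d'
After 2 (l): row=5 col=1 char='o'
After 3 (j): row=5 col=1 char='o'
After 4 (G): row=5 col=0 char='d'
After 5 (^): row=5 col=0 char='d'
After 6 (h): row=5 col=0 char='d'
After 7 (h): row=5 col=0 char='d'
After 8 (h): row=5 col=0 char='d'
After 9 (l): row=5 col=1 char='o'
After 10 (^): row=5 col=0 char='d'

Answer: dog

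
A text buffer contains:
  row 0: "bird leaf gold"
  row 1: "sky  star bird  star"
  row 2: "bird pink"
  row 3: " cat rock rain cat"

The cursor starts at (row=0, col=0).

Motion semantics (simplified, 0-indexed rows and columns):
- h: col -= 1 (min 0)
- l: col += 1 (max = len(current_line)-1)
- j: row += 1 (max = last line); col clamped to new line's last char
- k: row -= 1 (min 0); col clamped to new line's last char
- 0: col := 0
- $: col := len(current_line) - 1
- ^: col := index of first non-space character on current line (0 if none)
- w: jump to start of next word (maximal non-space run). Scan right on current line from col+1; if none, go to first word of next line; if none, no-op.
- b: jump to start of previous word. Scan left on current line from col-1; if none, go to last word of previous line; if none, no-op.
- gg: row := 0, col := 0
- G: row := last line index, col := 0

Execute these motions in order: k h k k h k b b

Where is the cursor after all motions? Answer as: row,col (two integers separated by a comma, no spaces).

Answer: 0,0

Derivation:
After 1 (k): row=0 col=0 char='b'
After 2 (h): row=0 col=0 char='b'
After 3 (k): row=0 col=0 char='b'
After 4 (k): row=0 col=0 char='b'
After 5 (h): row=0 col=0 char='b'
After 6 (k): row=0 col=0 char='b'
After 7 (b): row=0 col=0 char='b'
After 8 (b): row=0 col=0 char='b'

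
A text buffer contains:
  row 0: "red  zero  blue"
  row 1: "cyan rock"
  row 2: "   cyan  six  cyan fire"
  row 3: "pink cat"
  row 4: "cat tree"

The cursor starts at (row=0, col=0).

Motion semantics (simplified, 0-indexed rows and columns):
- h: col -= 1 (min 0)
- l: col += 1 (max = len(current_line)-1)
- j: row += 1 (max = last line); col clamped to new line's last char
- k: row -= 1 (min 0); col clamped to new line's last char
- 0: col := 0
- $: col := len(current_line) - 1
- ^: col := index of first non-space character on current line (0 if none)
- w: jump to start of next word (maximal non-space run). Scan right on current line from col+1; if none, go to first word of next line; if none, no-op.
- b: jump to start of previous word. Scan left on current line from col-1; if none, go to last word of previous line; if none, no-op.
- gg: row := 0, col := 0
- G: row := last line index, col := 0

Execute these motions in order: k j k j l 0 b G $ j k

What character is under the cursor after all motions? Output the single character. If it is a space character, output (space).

Answer: t

Derivation:
After 1 (k): row=0 col=0 char='r'
After 2 (j): row=1 col=0 char='c'
After 3 (k): row=0 col=0 char='r'
After 4 (j): row=1 col=0 char='c'
After 5 (l): row=1 col=1 char='y'
After 6 (0): row=1 col=0 char='c'
After 7 (b): row=0 col=11 char='b'
After 8 (G): row=4 col=0 char='c'
After 9 ($): row=4 col=7 char='e'
After 10 (j): row=4 col=7 char='e'
After 11 (k): row=3 col=7 char='t'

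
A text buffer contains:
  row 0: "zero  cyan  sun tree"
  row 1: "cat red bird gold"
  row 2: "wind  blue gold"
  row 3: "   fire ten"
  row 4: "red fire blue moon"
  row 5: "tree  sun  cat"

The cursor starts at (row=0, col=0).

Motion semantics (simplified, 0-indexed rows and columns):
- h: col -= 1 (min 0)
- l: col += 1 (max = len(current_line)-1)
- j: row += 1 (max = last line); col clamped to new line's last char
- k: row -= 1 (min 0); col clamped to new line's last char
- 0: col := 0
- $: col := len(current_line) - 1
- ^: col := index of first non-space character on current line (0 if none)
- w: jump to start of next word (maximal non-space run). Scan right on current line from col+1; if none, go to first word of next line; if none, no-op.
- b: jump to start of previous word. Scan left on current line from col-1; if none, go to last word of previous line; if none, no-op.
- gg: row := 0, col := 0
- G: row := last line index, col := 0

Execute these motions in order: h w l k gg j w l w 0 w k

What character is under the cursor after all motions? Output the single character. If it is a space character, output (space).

Answer: (space)

Derivation:
After 1 (h): row=0 col=0 char='z'
After 2 (w): row=0 col=6 char='c'
After 3 (l): row=0 col=7 char='y'
After 4 (k): row=0 col=7 char='y'
After 5 (gg): row=0 col=0 char='z'
After 6 (j): row=1 col=0 char='c'
After 7 (w): row=1 col=4 char='r'
After 8 (l): row=1 col=5 char='e'
After 9 (w): row=1 col=8 char='b'
After 10 (0): row=1 col=0 char='c'
After 11 (w): row=1 col=4 char='r'
After 12 (k): row=0 col=4 char='_'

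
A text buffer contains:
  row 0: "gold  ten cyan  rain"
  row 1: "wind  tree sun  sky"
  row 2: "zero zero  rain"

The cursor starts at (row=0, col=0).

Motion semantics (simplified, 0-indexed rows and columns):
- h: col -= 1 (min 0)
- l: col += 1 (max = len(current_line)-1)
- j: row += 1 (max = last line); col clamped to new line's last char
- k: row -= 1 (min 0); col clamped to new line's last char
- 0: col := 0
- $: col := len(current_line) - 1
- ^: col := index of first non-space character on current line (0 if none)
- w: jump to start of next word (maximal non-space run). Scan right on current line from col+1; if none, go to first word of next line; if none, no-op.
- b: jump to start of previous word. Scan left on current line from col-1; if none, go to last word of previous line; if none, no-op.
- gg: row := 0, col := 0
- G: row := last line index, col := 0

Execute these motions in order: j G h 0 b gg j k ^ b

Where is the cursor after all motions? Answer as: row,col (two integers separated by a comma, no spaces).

Answer: 0,0

Derivation:
After 1 (j): row=1 col=0 char='w'
After 2 (G): row=2 col=0 char='z'
After 3 (h): row=2 col=0 char='z'
After 4 (0): row=2 col=0 char='z'
After 5 (b): row=1 col=16 char='s'
After 6 (gg): row=0 col=0 char='g'
After 7 (j): row=1 col=0 char='w'
After 8 (k): row=0 col=0 char='g'
After 9 (^): row=0 col=0 char='g'
After 10 (b): row=0 col=0 char='g'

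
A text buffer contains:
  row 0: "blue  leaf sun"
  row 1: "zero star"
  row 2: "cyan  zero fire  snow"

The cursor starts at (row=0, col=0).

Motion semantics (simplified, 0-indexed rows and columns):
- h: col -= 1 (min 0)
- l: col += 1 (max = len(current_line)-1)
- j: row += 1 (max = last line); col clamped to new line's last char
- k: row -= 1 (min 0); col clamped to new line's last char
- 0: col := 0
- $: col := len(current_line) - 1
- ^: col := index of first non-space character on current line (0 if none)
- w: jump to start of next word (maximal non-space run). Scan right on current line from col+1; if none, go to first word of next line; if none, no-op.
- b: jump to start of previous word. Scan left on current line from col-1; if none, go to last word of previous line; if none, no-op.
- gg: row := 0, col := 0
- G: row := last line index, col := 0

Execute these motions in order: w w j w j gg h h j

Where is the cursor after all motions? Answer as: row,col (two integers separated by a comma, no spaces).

Answer: 1,0

Derivation:
After 1 (w): row=0 col=6 char='l'
After 2 (w): row=0 col=11 char='s'
After 3 (j): row=1 col=8 char='r'
After 4 (w): row=2 col=0 char='c'
After 5 (j): row=2 col=0 char='c'
After 6 (gg): row=0 col=0 char='b'
After 7 (h): row=0 col=0 char='b'
After 8 (h): row=0 col=0 char='b'
After 9 (j): row=1 col=0 char='z'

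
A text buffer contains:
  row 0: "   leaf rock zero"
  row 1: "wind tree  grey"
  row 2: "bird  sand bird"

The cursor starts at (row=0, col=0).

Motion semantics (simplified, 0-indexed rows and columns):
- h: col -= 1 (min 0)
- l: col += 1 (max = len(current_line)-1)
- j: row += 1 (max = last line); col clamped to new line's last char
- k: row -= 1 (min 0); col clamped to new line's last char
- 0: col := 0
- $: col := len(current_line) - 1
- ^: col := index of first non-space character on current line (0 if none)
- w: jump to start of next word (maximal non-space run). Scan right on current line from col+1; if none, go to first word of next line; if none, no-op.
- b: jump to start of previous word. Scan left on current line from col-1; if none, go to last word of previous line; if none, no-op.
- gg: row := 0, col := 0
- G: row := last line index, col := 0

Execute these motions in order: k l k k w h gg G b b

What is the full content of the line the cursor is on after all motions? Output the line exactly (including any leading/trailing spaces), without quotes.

Answer: wind tree  grey

Derivation:
After 1 (k): row=0 col=0 char='_'
After 2 (l): row=0 col=1 char='_'
After 3 (k): row=0 col=1 char='_'
After 4 (k): row=0 col=1 char='_'
After 5 (w): row=0 col=3 char='l'
After 6 (h): row=0 col=2 char='_'
After 7 (gg): row=0 col=0 char='_'
After 8 (G): row=2 col=0 char='b'
After 9 (b): row=1 col=11 char='g'
After 10 (b): row=1 col=5 char='t'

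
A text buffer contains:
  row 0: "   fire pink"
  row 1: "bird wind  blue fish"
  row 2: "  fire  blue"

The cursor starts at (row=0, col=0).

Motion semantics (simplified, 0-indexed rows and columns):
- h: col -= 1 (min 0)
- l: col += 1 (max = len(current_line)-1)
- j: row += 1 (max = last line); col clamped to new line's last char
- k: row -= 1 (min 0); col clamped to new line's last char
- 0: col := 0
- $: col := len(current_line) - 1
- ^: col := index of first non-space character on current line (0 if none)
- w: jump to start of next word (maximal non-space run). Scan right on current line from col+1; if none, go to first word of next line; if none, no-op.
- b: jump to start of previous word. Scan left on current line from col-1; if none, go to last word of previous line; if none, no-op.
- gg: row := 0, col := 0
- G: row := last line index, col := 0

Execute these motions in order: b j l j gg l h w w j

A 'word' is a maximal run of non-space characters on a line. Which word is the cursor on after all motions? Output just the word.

After 1 (b): row=0 col=0 char='_'
After 2 (j): row=1 col=0 char='b'
After 3 (l): row=1 col=1 char='i'
After 4 (j): row=2 col=1 char='_'
After 5 (gg): row=0 col=0 char='_'
After 6 (l): row=0 col=1 char='_'
After 7 (h): row=0 col=0 char='_'
After 8 (w): row=0 col=3 char='f'
After 9 (w): row=0 col=8 char='p'
After 10 (j): row=1 col=8 char='d'

Answer: wind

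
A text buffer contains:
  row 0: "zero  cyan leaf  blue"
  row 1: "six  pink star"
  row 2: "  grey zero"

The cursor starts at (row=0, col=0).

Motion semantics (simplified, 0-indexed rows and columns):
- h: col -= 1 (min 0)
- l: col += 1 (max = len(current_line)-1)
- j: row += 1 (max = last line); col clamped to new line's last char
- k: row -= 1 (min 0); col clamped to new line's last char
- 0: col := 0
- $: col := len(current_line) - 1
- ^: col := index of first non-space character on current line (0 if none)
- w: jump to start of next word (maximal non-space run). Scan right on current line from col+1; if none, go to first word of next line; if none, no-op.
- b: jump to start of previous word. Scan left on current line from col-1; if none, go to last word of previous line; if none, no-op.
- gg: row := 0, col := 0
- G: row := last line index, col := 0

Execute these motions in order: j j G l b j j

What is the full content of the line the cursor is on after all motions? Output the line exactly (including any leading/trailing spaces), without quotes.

Answer:   grey zero

Derivation:
After 1 (j): row=1 col=0 char='s'
After 2 (j): row=2 col=0 char='_'
After 3 (G): row=2 col=0 char='_'
After 4 (l): row=2 col=1 char='_'
After 5 (b): row=1 col=10 char='s'
After 6 (j): row=2 col=10 char='o'
After 7 (j): row=2 col=10 char='o'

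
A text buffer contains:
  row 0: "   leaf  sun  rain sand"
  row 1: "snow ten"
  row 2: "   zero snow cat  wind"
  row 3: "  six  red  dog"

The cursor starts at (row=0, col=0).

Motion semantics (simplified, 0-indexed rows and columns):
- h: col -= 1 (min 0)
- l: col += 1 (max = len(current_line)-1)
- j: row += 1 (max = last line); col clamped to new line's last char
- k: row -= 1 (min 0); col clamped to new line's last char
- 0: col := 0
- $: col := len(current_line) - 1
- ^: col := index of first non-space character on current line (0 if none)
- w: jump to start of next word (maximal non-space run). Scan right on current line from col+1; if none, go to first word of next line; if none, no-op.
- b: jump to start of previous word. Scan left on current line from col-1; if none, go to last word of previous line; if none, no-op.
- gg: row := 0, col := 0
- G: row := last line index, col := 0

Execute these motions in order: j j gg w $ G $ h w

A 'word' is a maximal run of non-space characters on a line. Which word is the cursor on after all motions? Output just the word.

After 1 (j): row=1 col=0 char='s'
After 2 (j): row=2 col=0 char='_'
After 3 (gg): row=0 col=0 char='_'
After 4 (w): row=0 col=3 char='l'
After 5 ($): row=0 col=22 char='d'
After 6 (G): row=3 col=0 char='_'
After 7 ($): row=3 col=14 char='g'
After 8 (h): row=3 col=13 char='o'
After 9 (w): row=3 col=13 char='o'

Answer: dog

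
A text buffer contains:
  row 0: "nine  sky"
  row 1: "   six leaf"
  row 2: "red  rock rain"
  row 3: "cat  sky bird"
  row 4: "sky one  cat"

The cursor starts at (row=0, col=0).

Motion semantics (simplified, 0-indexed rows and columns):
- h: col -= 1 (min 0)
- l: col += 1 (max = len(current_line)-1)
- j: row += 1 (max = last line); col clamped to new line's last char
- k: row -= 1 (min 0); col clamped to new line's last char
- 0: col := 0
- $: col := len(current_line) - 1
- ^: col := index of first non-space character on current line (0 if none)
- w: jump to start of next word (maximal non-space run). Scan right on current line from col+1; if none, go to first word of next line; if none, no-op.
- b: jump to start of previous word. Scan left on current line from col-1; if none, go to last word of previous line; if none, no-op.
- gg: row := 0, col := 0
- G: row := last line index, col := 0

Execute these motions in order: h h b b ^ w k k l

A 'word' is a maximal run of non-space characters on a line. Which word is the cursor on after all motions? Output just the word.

Answer: sky

Derivation:
After 1 (h): row=0 col=0 char='n'
After 2 (h): row=0 col=0 char='n'
After 3 (b): row=0 col=0 char='n'
After 4 (b): row=0 col=0 char='n'
After 5 (^): row=0 col=0 char='n'
After 6 (w): row=0 col=6 char='s'
After 7 (k): row=0 col=6 char='s'
After 8 (k): row=0 col=6 char='s'
After 9 (l): row=0 col=7 char='k'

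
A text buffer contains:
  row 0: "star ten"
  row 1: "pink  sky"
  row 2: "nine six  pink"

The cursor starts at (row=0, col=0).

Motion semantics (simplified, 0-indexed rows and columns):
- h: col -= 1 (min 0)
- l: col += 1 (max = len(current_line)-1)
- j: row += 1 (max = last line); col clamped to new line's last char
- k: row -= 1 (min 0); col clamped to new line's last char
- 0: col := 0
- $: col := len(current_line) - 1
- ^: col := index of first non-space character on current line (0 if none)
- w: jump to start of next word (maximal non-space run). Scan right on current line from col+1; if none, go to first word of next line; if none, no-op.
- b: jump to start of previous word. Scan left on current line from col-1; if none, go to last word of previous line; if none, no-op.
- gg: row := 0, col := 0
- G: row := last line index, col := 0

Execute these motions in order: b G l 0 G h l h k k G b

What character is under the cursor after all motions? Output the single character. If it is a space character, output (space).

Answer: s

Derivation:
After 1 (b): row=0 col=0 char='s'
After 2 (G): row=2 col=0 char='n'
After 3 (l): row=2 col=1 char='i'
After 4 (0): row=2 col=0 char='n'
After 5 (G): row=2 col=0 char='n'
After 6 (h): row=2 col=0 char='n'
After 7 (l): row=2 col=1 char='i'
After 8 (h): row=2 col=0 char='n'
After 9 (k): row=1 col=0 char='p'
After 10 (k): row=0 col=0 char='s'
After 11 (G): row=2 col=0 char='n'
After 12 (b): row=1 col=6 char='s'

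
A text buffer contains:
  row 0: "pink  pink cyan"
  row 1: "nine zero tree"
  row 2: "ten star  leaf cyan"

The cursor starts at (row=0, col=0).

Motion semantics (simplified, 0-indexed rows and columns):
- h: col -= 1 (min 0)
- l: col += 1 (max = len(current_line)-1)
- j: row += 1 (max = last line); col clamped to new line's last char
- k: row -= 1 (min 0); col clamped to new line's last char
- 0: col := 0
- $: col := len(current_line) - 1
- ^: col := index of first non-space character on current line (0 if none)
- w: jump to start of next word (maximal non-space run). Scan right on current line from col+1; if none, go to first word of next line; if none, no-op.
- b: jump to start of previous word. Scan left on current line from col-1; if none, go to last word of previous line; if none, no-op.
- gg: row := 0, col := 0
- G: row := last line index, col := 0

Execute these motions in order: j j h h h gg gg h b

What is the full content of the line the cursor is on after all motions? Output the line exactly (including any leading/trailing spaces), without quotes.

After 1 (j): row=1 col=0 char='n'
After 2 (j): row=2 col=0 char='t'
After 3 (h): row=2 col=0 char='t'
After 4 (h): row=2 col=0 char='t'
After 5 (h): row=2 col=0 char='t'
After 6 (gg): row=0 col=0 char='p'
After 7 (gg): row=0 col=0 char='p'
After 8 (h): row=0 col=0 char='p'
After 9 (b): row=0 col=0 char='p'

Answer: pink  pink cyan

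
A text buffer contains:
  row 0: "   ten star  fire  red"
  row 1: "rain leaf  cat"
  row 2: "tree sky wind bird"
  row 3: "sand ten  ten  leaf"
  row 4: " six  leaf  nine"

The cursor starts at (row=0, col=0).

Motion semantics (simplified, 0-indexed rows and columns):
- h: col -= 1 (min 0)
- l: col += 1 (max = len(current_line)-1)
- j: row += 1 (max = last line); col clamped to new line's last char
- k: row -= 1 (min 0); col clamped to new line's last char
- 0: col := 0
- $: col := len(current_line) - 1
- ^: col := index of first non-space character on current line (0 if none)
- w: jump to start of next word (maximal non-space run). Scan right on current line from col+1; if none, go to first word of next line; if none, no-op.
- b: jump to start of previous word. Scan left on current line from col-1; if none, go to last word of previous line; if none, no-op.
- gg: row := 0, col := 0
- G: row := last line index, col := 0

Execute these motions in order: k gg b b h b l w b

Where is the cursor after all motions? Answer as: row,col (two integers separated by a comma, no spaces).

Answer: 0,3

Derivation:
After 1 (k): row=0 col=0 char='_'
After 2 (gg): row=0 col=0 char='_'
After 3 (b): row=0 col=0 char='_'
After 4 (b): row=0 col=0 char='_'
After 5 (h): row=0 col=0 char='_'
After 6 (b): row=0 col=0 char='_'
After 7 (l): row=0 col=1 char='_'
After 8 (w): row=0 col=3 char='t'
After 9 (b): row=0 col=3 char='t'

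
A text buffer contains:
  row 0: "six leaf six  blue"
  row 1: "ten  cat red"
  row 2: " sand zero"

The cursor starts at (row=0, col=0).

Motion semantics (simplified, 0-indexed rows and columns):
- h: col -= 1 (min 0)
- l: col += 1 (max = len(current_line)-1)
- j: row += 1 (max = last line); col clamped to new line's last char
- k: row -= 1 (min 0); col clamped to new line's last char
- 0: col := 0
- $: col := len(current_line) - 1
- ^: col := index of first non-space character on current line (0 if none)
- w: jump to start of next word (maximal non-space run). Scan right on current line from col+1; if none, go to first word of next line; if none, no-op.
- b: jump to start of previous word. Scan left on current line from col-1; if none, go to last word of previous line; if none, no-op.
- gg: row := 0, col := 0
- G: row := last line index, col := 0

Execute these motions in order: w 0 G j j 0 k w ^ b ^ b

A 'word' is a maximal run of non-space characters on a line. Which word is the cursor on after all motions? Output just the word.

Answer: six

Derivation:
After 1 (w): row=0 col=4 char='l'
After 2 (0): row=0 col=0 char='s'
After 3 (G): row=2 col=0 char='_'
After 4 (j): row=2 col=0 char='_'
After 5 (j): row=2 col=0 char='_'
After 6 (0): row=2 col=0 char='_'
After 7 (k): row=1 col=0 char='t'
After 8 (w): row=1 col=5 char='c'
After 9 (^): row=1 col=0 char='t'
After 10 (b): row=0 col=14 char='b'
After 11 (^): row=0 col=0 char='s'
After 12 (b): row=0 col=0 char='s'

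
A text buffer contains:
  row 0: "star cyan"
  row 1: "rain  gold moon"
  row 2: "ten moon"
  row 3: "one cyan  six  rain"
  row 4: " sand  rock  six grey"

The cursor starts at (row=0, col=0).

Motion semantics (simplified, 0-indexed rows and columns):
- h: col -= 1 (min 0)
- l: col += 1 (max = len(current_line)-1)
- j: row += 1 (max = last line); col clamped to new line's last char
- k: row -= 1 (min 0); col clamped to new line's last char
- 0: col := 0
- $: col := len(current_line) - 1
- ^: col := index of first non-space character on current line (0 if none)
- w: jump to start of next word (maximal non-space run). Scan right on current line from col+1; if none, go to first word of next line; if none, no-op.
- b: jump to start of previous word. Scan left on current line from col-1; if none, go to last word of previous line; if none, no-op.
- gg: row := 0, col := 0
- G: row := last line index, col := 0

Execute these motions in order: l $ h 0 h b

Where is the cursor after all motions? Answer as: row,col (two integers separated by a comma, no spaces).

After 1 (l): row=0 col=1 char='t'
After 2 ($): row=0 col=8 char='n'
After 3 (h): row=0 col=7 char='a'
After 4 (0): row=0 col=0 char='s'
After 5 (h): row=0 col=0 char='s'
After 6 (b): row=0 col=0 char='s'

Answer: 0,0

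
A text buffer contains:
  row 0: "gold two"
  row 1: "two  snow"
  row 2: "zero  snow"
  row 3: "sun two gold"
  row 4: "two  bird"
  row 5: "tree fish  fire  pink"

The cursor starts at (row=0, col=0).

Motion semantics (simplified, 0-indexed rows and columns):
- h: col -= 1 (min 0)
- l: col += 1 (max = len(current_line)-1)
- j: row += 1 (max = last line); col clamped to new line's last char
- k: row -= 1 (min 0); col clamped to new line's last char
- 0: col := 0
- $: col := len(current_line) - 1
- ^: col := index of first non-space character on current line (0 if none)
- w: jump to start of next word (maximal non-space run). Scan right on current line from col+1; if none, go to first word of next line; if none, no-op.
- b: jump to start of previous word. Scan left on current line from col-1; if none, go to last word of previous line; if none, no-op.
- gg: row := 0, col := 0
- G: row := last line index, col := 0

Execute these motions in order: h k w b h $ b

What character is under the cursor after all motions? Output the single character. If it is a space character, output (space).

Answer: t

Derivation:
After 1 (h): row=0 col=0 char='g'
After 2 (k): row=0 col=0 char='g'
After 3 (w): row=0 col=5 char='t'
After 4 (b): row=0 col=0 char='g'
After 5 (h): row=0 col=0 char='g'
After 6 ($): row=0 col=7 char='o'
After 7 (b): row=0 col=5 char='t'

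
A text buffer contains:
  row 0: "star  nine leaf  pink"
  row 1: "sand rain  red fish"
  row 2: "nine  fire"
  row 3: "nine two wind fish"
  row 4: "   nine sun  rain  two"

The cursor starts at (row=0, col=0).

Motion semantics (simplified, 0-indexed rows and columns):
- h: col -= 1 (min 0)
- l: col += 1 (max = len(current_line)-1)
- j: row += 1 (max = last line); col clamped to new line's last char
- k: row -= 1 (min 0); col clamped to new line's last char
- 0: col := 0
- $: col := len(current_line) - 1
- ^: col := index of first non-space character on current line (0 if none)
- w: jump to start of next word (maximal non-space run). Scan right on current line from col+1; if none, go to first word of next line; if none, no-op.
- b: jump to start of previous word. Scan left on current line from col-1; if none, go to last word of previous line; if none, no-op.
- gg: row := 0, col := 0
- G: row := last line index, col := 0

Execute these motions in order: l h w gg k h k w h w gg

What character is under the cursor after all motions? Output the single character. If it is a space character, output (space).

After 1 (l): row=0 col=1 char='t'
After 2 (h): row=0 col=0 char='s'
After 3 (w): row=0 col=6 char='n'
After 4 (gg): row=0 col=0 char='s'
After 5 (k): row=0 col=0 char='s'
After 6 (h): row=0 col=0 char='s'
After 7 (k): row=0 col=0 char='s'
After 8 (w): row=0 col=6 char='n'
After 9 (h): row=0 col=5 char='_'
After 10 (w): row=0 col=6 char='n'
After 11 (gg): row=0 col=0 char='s'

Answer: s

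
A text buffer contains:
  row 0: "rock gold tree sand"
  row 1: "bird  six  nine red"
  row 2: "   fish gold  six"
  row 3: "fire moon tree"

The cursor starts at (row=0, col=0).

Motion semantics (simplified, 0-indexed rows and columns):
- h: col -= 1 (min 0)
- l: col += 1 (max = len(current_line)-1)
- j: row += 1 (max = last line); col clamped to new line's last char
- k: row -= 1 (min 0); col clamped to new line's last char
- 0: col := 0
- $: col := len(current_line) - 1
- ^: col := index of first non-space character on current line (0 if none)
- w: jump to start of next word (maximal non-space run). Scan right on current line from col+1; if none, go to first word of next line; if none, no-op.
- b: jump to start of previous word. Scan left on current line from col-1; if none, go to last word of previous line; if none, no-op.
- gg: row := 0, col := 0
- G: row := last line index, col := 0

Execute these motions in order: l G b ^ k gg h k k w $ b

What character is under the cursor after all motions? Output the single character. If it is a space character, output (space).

Answer: s

Derivation:
After 1 (l): row=0 col=1 char='o'
After 2 (G): row=3 col=0 char='f'
After 3 (b): row=2 col=14 char='s'
After 4 (^): row=2 col=3 char='f'
After 5 (k): row=1 col=3 char='d'
After 6 (gg): row=0 col=0 char='r'
After 7 (h): row=0 col=0 char='r'
After 8 (k): row=0 col=0 char='r'
After 9 (k): row=0 col=0 char='r'
After 10 (w): row=0 col=5 char='g'
After 11 ($): row=0 col=18 char='d'
After 12 (b): row=0 col=15 char='s'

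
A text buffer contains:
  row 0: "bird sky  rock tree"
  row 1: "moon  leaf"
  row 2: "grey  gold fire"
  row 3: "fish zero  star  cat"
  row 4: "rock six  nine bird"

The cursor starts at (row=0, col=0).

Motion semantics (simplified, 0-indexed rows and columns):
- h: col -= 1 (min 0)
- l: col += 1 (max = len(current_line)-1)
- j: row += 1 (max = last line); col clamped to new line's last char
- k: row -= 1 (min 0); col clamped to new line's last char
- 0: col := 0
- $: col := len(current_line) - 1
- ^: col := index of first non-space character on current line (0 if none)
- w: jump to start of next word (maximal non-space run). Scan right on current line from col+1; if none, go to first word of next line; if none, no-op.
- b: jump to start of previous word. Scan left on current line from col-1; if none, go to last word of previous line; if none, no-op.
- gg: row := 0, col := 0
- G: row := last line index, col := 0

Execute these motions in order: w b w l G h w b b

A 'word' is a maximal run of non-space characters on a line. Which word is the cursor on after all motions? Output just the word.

After 1 (w): row=0 col=5 char='s'
After 2 (b): row=0 col=0 char='b'
After 3 (w): row=0 col=5 char='s'
After 4 (l): row=0 col=6 char='k'
After 5 (G): row=4 col=0 char='r'
After 6 (h): row=4 col=0 char='r'
After 7 (w): row=4 col=5 char='s'
After 8 (b): row=4 col=0 char='r'
After 9 (b): row=3 col=17 char='c'

Answer: cat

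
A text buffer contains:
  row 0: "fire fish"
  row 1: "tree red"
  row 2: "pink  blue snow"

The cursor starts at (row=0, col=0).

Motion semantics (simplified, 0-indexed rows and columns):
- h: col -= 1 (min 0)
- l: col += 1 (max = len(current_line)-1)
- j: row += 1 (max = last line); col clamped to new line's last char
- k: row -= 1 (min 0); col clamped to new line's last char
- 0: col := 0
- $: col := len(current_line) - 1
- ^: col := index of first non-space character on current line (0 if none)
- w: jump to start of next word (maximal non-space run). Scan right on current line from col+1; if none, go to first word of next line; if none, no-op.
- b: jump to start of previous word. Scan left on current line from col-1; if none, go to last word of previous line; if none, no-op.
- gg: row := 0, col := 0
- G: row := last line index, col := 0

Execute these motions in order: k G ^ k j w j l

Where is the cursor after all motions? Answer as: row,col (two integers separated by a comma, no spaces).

Answer: 2,7

Derivation:
After 1 (k): row=0 col=0 char='f'
After 2 (G): row=2 col=0 char='p'
After 3 (^): row=2 col=0 char='p'
After 4 (k): row=1 col=0 char='t'
After 5 (j): row=2 col=0 char='p'
After 6 (w): row=2 col=6 char='b'
After 7 (j): row=2 col=6 char='b'
After 8 (l): row=2 col=7 char='l'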